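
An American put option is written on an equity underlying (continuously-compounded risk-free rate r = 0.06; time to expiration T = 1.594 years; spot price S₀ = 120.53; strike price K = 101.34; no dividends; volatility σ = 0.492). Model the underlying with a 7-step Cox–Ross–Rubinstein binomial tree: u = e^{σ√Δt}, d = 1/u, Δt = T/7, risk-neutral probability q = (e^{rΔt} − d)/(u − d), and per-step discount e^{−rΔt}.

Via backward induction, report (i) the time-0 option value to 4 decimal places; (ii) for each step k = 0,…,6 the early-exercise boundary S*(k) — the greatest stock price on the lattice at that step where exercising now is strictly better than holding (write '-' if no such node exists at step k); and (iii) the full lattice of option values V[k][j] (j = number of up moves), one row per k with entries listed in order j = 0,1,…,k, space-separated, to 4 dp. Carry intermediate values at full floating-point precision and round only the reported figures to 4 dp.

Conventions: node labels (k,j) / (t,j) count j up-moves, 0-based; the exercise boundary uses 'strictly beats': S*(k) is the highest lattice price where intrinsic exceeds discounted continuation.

Δt=0.22771  u=1.26463  d=0.79075  q=0.47060  discount=0.98643
step 7 (expiry): payoffs max(K−S,0) = 78.0403 64.0770 41.7457 6.0315 0.0000 0.0000 0.0000 0.0000
step 6: (k=6,j=0): S=29.4655, K−S=71.8745, hold=70.4993 ⇒ V=71.8745 exercise | (k=6,j=1): S=47.1239, K−S=54.2161, hold=52.8409 ⇒ V=54.2161 exercise | (k=6,j=2): S=75.3647, K−S=25.9753, hold=24.6001 ⇒ V=25.9753 exercise | (k=6,j=3): S=120.5300, K−S=0.0000, hold=3.1497 ⇒ V=3.1497 continue | (k=6,j=4): S=192.7623, K−S=0.0000, hold=0.0000 ⇒ V=0.0000 continue | (k=6,j=5): S=308.2826, K−S=0.0000, hold=0.0000 ⇒ V=0.0000 continue | (k=6,j=6): S=493.0329, K−S=0.0000, hold=0.0000 ⇒ V=0.0000 continue  boundary S*=75.3647
step 5: (k=5,j=0): S=37.2630, K−S=64.0770, hold=62.7018 ⇒ V=64.0770 exercise | (k=5,j=1): S=59.5943, K−S=41.7457, hold=40.3705 ⇒ V=41.7457 exercise | (k=5,j=2): S=95.3085, K−S=6.0315, hold=15.0268 ⇒ V=15.0268 continue | (k=5,j=3): S=152.4258, K−S=0.0000, hold=1.6448 ⇒ V=1.6448 continue | (k=5,j=4): S=243.7730, K−S=0.0000, hold=0.0000 ⇒ V=0.0000 continue | (k=5,j=5): S=389.8634, K−S=0.0000, hold=0.0000 ⇒ V=0.0000 continue  boundary S*=59.5943
step 4: (k=4,j=0): S=47.1239, K−S=54.2161, hold=52.8409 ⇒ V=54.2161 exercise | (k=4,j=1): S=75.3647, K−S=25.9753, hold=28.7758 ⇒ V=28.7758 continue | (k=4,j=2): S=120.5300, K−S=0.0000, hold=8.6107 ⇒ V=8.6107 continue | (k=4,j=3): S=192.7623, K−S=0.0000, hold=0.8590 ⇒ V=0.8590 continue | (k=4,j=4): S=308.2826, K−S=0.0000, hold=0.0000 ⇒ V=0.0000 continue  boundary S*=47.1239
step 3: (k=3,j=0): S=59.5943, K−S=41.7457, hold=41.6706 ⇒ V=41.7457 exercise | (k=3,j=1): S=95.3085, K−S=6.0315, hold=19.0244 ⇒ V=19.0244 continue | (k=3,j=2): S=152.4258, K−S=0.0000, hold=4.8954 ⇒ V=4.8954 continue | (k=3,j=3): S=243.7730, K−S=0.0000, hold=0.4486 ⇒ V=0.4486 continue  boundary S*=59.5943
step 2: (k=2,j=0): S=75.3647, K−S=25.9753, hold=30.6316 ⇒ V=30.6316 continue | (k=2,j=1): S=120.5300, K−S=0.0000, hold=12.2073 ⇒ V=12.2073 continue | (k=2,j=2): S=192.7623, K−S=0.0000, hold=2.7647 ⇒ V=2.7647 continue  boundary S*=-
step 1: (k=1,j=0): S=95.3085, K−S=6.0315, hold=21.6631 ⇒ V=21.6631 continue | (k=1,j=1): S=152.4258, K−S=0.0000, hold=7.6582 ⇒ V=7.6582 continue  boundary S*=-
step 0: (k=0,j=0): S=120.5300, K−S=0.0000, hold=14.8678 ⇒ V=14.8678 continue  boundary S*=-

price = 14.8678
boundary = - - - 59.5943 47.1239 59.5943 75.3647
tree:
14.8678
21.6631 7.6582
30.6316 12.2073 2.7647
41.7457 19.0244 4.8954 0.4486
54.2161 28.7758 8.6107 0.8590 0.0000
64.0770 41.7457 15.0268 1.6448 0.0000 0.0000
71.8745 54.2161 25.9753 3.1497 0.0000 0.0000 0.0000
78.0403 64.0770 41.7457 6.0315 0.0000 0.0000 0.0000 0.0000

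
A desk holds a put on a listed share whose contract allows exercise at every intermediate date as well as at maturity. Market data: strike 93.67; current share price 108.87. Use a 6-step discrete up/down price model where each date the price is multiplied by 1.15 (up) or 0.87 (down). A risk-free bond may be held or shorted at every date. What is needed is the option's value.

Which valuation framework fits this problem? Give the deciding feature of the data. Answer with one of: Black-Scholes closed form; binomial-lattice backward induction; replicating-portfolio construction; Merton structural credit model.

Key observation: the exercise right at every one of the 6 steps is what matters: each node needs max(93.67 − S, continuation), which only the stepwise tree valuation starting from spot 108.87 delivers.

framework: binomial-lattice backward induction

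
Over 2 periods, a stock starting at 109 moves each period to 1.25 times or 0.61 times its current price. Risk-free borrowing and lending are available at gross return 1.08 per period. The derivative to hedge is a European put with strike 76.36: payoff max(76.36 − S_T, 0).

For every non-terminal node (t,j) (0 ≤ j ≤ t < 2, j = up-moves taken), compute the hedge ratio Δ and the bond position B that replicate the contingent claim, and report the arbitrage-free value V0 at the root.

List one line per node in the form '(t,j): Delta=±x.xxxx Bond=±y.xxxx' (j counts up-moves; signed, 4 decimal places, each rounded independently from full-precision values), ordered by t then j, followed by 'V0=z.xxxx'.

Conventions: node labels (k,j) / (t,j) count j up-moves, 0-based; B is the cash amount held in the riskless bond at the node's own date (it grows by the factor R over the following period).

Risk-neutral probability p* = (R−d)/(u−d) = (1.08−0.61)/(1.25−0.61) = 0.7344.
Expiry values: V(2,0)=35.8011, V(2,1)=0.0000, V(2,2)=0.0000
(1,0): S=66.4900. Δ = (V_up−V_dn)/(S_up−S_dn) = (0.0000−35.8011)/(83.1125−40.5589) = -0.8413. V = [p*·0.0000 + (1−p*)·35.8011]/1.08 = 8.8052. B = V − Δ·S = 64.7445.
(1,1): S=136.2500. Δ = (V_up−V_dn)/(S_up−S_dn) = (0.0000−0.0000)/(170.3125−83.1125) = 0.0000. V = [p*·0.0000 + (1−p*)·0.0000]/1.08 = 0.0000. B = V − Δ·S = 0.0000.
(0,0): S=109.0000. Δ = (V_up−V_dn)/(S_up−S_dn) = (0.0000−8.8052)/(136.2500−66.4900) = -0.1262. V = [p*·0.0000 + (1−p*)·8.8052]/1.08 = 2.1656. B = V − Δ·S = 15.9238.
Verification: the root portfolio costs Δ(0,0)·S0 + B(0,0) = 2.1656, matching V0.

(0,0): Delta=-0.1262 Bond=15.9238
(1,0): Delta=-0.8413 Bond=64.7445
(1,1): Delta=0.0000 Bond=0.0000
V0=2.1656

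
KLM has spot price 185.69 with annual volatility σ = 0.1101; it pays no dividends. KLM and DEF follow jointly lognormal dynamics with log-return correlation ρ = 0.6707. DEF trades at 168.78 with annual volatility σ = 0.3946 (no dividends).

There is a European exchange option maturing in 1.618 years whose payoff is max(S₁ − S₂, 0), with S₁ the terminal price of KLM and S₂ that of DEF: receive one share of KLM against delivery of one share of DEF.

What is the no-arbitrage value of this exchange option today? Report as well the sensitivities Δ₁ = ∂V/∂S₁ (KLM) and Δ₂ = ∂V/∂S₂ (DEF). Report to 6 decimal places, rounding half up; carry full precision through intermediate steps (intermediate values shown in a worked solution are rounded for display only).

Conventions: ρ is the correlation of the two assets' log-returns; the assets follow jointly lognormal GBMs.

exchange price = 38.750299
Δ1 = 0.669053
Δ2 = -0.506494

σ_eff = √(σ₁² + σ₂² − 2ρσ₁σ₂) = √(0.1101² + 0.3946² − 2·0.6707·0.1101·0.3946) = 0.330989
d₁ = (ln(S₁/S₂) + (q₂ − q₁ + σ_eff²/2)T) / (σ_eff√T) = (ln(185.69/168.78) + (0.0 − 0.0 + 0.054777)·1.618) / 0.421020 = 0.437299
d₂ = d₁ − σ_eff√T = 0.437299 − 0.421020 = 0.016279
N(d₁) = 0.669053,  N(d₂) = 0.506494
V = S₁·e^{−q₁T}·N(d₁) − S₂·e^{−q₂T}·N(d₂) = 124.236376 − 85.486077 = 38.750299
Key observation: no risk-free rate is needed — with the second asset as numeraire the exchange option is a call on the ratio S₁/S₂, and r cancels out of the value.
Δ₁ = e^{−q₁T}·N(d₁) = 0.669053;  Δ₂ = −e^{−q₂T}·N(d₂) = -0.506494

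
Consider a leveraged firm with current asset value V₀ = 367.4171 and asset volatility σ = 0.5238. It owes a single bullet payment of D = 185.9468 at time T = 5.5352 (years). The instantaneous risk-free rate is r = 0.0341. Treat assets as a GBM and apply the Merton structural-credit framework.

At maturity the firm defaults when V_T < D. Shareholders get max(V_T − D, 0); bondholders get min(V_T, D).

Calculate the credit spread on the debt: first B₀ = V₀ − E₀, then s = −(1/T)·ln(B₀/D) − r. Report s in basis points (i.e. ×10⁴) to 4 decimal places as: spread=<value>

spread=500.9076

Apply the equity-as-call identities (strike 185.9468, horizon 5.5352 years):
d₁ = [ln(V₀/D) + (r + σ²/2)T] / (σ√T)
   = [ln(367.4171/185.9468) + (0.0341 + 0.5·0.5238²)·5.5352] / (0.5238·√5.5352)
   = [0.681037 + 0.948087] / 1.232345 = 1.321971
d₂ = d₁ − σ√T = 1.321971 − 1.232345 = 0.089627
N(d₁) = 0.906911,  N(d₂) = 0.535708,  e^(−rT) = 0.827993
E₀ = V₀·N(d₁) − D·e^(−rT)·N(d₂)
   = 367.4171·0.906911 − 185.9468·0.827993·0.535708 = 250.735607
B₀ = V₀ − E₀ = 367.4171 − 250.735607 = 116.681493
spread = −(1/T)·ln(B₀/D) − r = −(1/5.5352)·ln(116.681493/185.9468) − 0.0341 = 0.05009076
in basis points: 0.05009076 × 10⁴ = 500.9076 bp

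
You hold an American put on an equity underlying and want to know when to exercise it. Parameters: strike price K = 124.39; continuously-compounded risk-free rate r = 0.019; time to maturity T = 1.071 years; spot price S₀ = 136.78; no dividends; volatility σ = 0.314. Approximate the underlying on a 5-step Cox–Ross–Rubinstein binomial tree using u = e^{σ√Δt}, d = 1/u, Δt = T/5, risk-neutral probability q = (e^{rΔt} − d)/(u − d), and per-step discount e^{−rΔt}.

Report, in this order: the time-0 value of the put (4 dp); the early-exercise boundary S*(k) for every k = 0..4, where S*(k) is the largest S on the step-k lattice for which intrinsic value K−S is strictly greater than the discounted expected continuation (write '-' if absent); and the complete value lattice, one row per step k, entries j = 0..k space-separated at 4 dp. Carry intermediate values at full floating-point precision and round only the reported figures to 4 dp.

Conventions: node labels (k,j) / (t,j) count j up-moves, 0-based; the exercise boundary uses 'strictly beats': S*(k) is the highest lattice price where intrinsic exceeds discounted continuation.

price = 10.6681
boundary = - - - 88.4467 102.2811
tree:
10.6681
16.5402 4.3392
24.8875 7.5553 0.8600
35.9433 13.0126 1.6534 0.0000
47.9065 22.1089 3.1785 0.0000 0.0000
58.2515 35.9433 6.1107 0.0000 0.0000 0.0000

Δt=0.21420, u=1.15641, d=0.86474, q=0.47771, disc=e^(-rΔt)=0.99594
k=5 terminal: V=max(K-S,0) → 58.2515 35.9433 6.1107 0.0000 0.0000 0.0000
k=4: j=0 S=76.4835 intr=47.9065 cont=47.4013 V=47.9065[EX]; j=1 S=102.2811 intr=22.1089 cont=21.6037 V=22.1089[EX]; j=2 S=136.7800 intr=0.0000 cont=3.1785 V=3.1785[hold]; j=3 S=182.9153 intr=0.0000 cont=0.0000 V=0.0000[hold]; j=4 S=244.6118 intr=0.0000 cont=0.0000 V=0.0000[hold]  S*(4)=102.2811
k=3: j=0 S=88.4467 intr=35.9433 cont=35.4381 V=35.9433[EX]; j=1 S=118.2793 intr=6.1107 cont=13.0126 V=13.0126[hold]; j=2 S=158.1744 intr=0.0000 cont=1.6534 V=1.6534[hold]; j=3 S=211.5260 intr=0.0000 cont=0.0000 V=0.0000[hold]  S*(3)=88.4467
k=2: j=0 S=102.2811 intr=22.1089 cont=24.8875 V=24.8875[hold]; j=1 S=136.7800 intr=0.0000 cont=7.5553 V=7.5553[hold]; j=2 S=182.9153 intr=0.0000 cont=0.8600 V=0.8600[hold]  S*(2)=-
k=1: j=0 S=118.2793 intr=6.1107 cont=16.5402 V=16.5402[hold]; j=1 S=158.1744 intr=0.0000 cont=4.3392 V=4.3392[hold]  S*(1)=-
k=0: j=0 S=136.7800 intr=0.0000 cont=10.6681 V=10.6681[hold]  S*(0)=-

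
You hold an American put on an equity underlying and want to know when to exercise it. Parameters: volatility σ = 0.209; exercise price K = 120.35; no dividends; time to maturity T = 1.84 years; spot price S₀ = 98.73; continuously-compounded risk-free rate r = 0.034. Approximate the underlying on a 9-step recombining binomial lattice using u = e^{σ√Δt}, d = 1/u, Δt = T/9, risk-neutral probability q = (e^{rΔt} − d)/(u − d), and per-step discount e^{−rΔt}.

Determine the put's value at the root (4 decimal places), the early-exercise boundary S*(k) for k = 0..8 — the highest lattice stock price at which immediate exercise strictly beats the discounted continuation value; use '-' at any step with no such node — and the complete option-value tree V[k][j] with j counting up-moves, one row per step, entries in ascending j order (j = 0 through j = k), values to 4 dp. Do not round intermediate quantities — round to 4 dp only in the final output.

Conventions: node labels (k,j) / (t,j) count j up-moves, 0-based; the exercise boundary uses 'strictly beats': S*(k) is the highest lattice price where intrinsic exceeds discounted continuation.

price = 23.0253
boundary = - 89.8273 81.7273 89.8273 81.7273 89.8273 98.7300 89.8273 98.7300
tree:
23.0253
30.5227 16.2277
38.6227 22.6155 10.3901
45.9923 30.5227 15.4237 5.7576
52.6973 38.6227 22.1255 9.2773 2.4977
58.7977 45.9923 30.5227 14.4624 4.4859 0.6462
64.3481 52.6973 38.6227 21.6200 7.8707 1.3367 0.0000
69.3979 58.7977 45.9923 30.5227 13.3666 2.7653 0.0000 0.0000
73.9924 64.3481 52.6973 38.6227 21.6200 5.7208 0.0000 0.0000 0.0000
78.1726 69.3979 58.7977 45.9923 30.5227 11.8349 0.0000 0.0000 0.0000 0.0000

params: Δt=0.20444 u=1.09911 d=0.90983 q=0.51324 e^(-rΔt)=0.99307
t_9 payoffs: 78.1726 69.3979 58.7977 45.9923 30.5227 11.8349 0.0000 0.0000 0.0000 0.0000
t_8: node(8,0) S=46.3576 payoff=73.9924 vs cont=73.1587 → 73.9924 [stop]  node(8,1) S=56.0019 payoff=64.3481 vs cont=63.5144 → 64.3481 [stop]  node(8,2) S=67.6527 payoff=52.6973 vs cont=51.8637 → 52.6973 [stop]  node(8,3) S=81.7273 payoff=38.6227 vs cont=37.7890 → 38.6227 [stop]  node(8,4) S=98.7300 payoff=21.6200 vs cont=20.7863 → 21.6200 [stop]  node(8,5) S=119.2700 payoff=1.0800 vs cont=5.7208 → 5.7208 [wait]  node(8,6) S=144.0832 payoff=0.0000 vs cont=0.0000 → 0.0000 [wait]  node(8,7) S=174.0585 payoff=0.0000 vs cont=0.0000 → 0.0000 [wait]  node(8,8) S=210.2700 payoff=0.0000 vs cont=0.0000 → 0.0000 [wait]  ⇒ S*(8)=98.7300
t_7: node(7,0) S=50.9521 payoff=69.3979 vs cont=68.5643 → 69.3979 [stop]  node(7,1) S=61.5523 payoff=58.7977 vs cont=57.9641 → 58.7977 [stop]  node(7,2) S=74.3577 payoff=45.9923 vs cont=45.1586 → 45.9923 [stop]  node(7,3) S=89.8273 payoff=30.5227 vs cont=29.6891 → 30.5227 [stop]  node(7,4) S=108.5151 payoff=11.8349 vs cont=13.3666 → 13.3666 [wait]  node(7,5) S=131.0908 payoff=0.0000 vs cont=2.7653 → 2.7653 [wait]  node(7,6) S=158.3632 payoff=0.0000 vs cont=0.0000 → 0.0000 [wait]  node(7,7) S=191.3094 payoff=0.0000 vs cont=0.0000 → 0.0000 [wait]  ⇒ S*(7)=89.8273
t_6: node(6,0) S=56.0019 payoff=64.3481 vs cont=63.5144 → 64.3481 [stop]  node(6,1) S=67.6527 payoff=52.6973 vs cont=51.8637 → 52.6973 [stop]  node(6,2) S=81.7273 payoff=38.6227 vs cont=37.7890 → 38.6227 [stop]  node(6,3) S=98.7300 payoff=21.6200 vs cont=21.5670 → 21.6200 [stop]  node(6,4) S=119.2700 payoff=1.0800 vs cont=7.8707 → 7.8707 [wait]  node(6,5) S=144.0832 payoff=0.0000 vs cont=1.3367 → 1.3367 [wait]  node(6,6) S=174.0585 payoff=0.0000 vs cont=0.0000 → 0.0000 [wait]  ⇒ S*(6)=98.7300
t_5: node(5,0) S=61.5523 payoff=58.7977 vs cont=57.9641 → 58.7977 [stop]  node(5,1) S=74.3577 payoff=45.9923 vs cont=45.1586 → 45.9923 [stop]  node(5,2) S=89.8273 payoff=30.5227 vs cont=29.6891 → 30.5227 [stop]  node(5,3) S=108.5151 payoff=11.8349 vs cont=14.4624 → 14.4624 [wait]  node(5,4) S=131.0908 payoff=0.0000 vs cont=4.4859 → 4.4859 [wait]  node(5,5) S=158.3632 payoff=0.0000 vs cont=0.6462 → 0.6462 [wait]  ⇒ S*(5)=89.8273
t_4: node(4,0) S=67.6527 payoff=52.6973 vs cont=51.8637 → 52.6973 [stop]  node(4,1) S=81.7273 payoff=38.6227 vs cont=37.7890 → 38.6227 [stop]  node(4,2) S=98.7300 payoff=21.6200 vs cont=22.1255 → 22.1255 [wait]  node(4,3) S=119.2700 payoff=1.0800 vs cont=9.2773 → 9.2773 [wait]  node(4,4) S=144.0832 payoff=0.0000 vs cont=2.4977 → 2.4977 [wait]  ⇒ S*(4)=81.7273
t_3: node(3,0) S=74.3577 payoff=45.9923 vs cont=45.1586 → 45.9923 [stop]  node(3,1) S=89.8273 payoff=30.5227 vs cont=29.9467 → 30.5227 [stop]  node(3,2) S=108.5151 payoff=11.8349 vs cont=15.4237 → 15.4237 [wait]  node(3,3) S=131.0908 payoff=0.0000 vs cont=5.7576 → 5.7576 [wait]  ⇒ S*(3)=89.8273
t_2: node(2,0) S=81.7273 payoff=38.6227 vs cont=37.7890 → 38.6227 [stop]  node(2,1) S=98.7300 payoff=21.6200 vs cont=22.6155 → 22.6155 [wait]  node(2,2) S=119.2700 payoff=1.0800 vs cont=10.3901 → 10.3901 [wait]  ⇒ S*(2)=81.7273
t_1: node(1,0) S=89.8273 payoff=30.5227 vs cont=30.1965 → 30.5227 [stop]  node(1,1) S=108.5151 payoff=11.8349 vs cont=16.2277 → 16.2277 [wait]  ⇒ S*(1)=89.8273
t_0: node(0,0) S=98.7300 payoff=21.6200 vs cont=23.0253 → 23.0253 [wait]  ⇒ S*(0)=-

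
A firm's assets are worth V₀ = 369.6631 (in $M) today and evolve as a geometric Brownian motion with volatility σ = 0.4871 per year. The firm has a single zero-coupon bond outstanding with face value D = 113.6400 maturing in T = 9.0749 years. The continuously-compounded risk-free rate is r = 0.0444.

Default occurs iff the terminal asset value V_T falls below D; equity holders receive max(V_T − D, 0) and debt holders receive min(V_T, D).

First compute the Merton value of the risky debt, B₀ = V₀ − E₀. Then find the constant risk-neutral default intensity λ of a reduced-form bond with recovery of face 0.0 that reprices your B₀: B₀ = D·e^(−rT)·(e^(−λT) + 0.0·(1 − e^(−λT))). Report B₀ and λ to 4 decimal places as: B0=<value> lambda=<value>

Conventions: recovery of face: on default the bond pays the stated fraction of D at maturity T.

Work the structural quantities from V₀ = 369.6631 against face 113.6400:
d₁ = [ln(V₀/D) + (r + σ²/2)T] / (σ√T)
   = [ln(369.6631/113.6400) + (0.0444 + 0.5·0.4871²)·9.0749] / (0.4871·√9.0749)
   = [1.179556 + 1.479510] / 1.467368 = 1.812133
d₂ = d₁ − σ√T = 1.812133 − 1.467368 = 0.344765
N(d₁) = 0.965017,  N(d₂) = 0.634865,  e^(−rT) = 0.668362
E₀ = V₀·N(d₁) − D·e^(−rT)·N(d₂)
   = 369.6631·0.965017 − 113.6400·0.668362·0.634865 = 308.511608
B₀ = V₀ − E₀ = 369.6631 − 308.511608 = 61.151492
e^(−λT) = (B₀·e^(rT)/D − 0)/(1 − 0) = (61.1515·1.496196/113.6400 − 0)/1 = 0.80512671
λ = −ln(0.80512671)/9.0749 = 0.023885

B0=61.1515 lambda=0.0239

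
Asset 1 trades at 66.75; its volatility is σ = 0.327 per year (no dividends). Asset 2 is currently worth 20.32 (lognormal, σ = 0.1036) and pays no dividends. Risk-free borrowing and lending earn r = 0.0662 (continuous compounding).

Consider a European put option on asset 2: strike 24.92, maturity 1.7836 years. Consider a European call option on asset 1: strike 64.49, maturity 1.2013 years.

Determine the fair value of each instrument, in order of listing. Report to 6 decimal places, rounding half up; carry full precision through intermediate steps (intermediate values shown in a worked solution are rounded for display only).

price(asset 2 put K=24.92) = 2.302005
price(asset 1 call K=64.49) = 13.021914

[asset 2 put K=24.92]
σ√T = 0.1036·√1.7836 = 0.138359
d₁ = (ln(S/K) + (r+σ²/2)T) / (σ√T) = (ln(20.32/24.92) + (0.0662+0.1036²/2)·1.7836) / 0.138359 = (-0.204065 + 0.127646) / 0.138359 = -0.552323
d₂ = d₁ − σ√T = -0.552323 − 0.138359 = -0.690683
e^{−rT} = 0.888630
N(−d₁) = 0.709637,  N(−d₂) = 0.755118
price = K·e^{−rT}·N(−d₂) − S·N(−d₁) = 16.721821 − 14.419815 = 2.302005
[asset 1 call K=64.49]
σ√T = 0.327·√1.2013 = 0.358405
d₁ = (ln(S/K) + (r+σ²/2)T) / (σ√T) = (ln(66.75/64.49) + (0.0662+0.327²/2)·1.2013) / 0.358405 = (0.034444 + 0.143753) / 0.358405 = 0.497195
d₂ = d₁ − σ√T = 0.497195 − 0.358405 = 0.138791
e^{−rT} = 0.923554
N(d₁) = 0.690474,  N(d₂) = 0.555192
price = S·N(d₁) − K·e^{−rT}·N(d₂) = 46.089164 − 33.067250 = 13.021914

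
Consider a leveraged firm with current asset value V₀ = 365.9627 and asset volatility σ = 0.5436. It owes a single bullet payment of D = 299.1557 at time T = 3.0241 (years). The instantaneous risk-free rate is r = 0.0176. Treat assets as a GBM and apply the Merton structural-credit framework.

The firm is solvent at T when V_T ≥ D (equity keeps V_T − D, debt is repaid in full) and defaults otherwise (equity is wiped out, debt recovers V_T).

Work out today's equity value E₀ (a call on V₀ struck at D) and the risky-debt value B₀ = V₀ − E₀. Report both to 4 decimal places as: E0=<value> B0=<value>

With assets at 365.9627 and a single debt payment of 299.1557 at 3.0241 years:
d₁ = [ln(V₀/D) + (r + σ²/2)T] / (σ√T)
   = [ln(365.9627/299.1557) + (0.0176 + 0.5·0.5436²)·3.0241] / (0.5436·√3.0241)
   = [0.201567 + 0.500036] / 0.945317 = 0.742189
d₂ = d₁ − σ√T = 0.742189 − 0.945317 = -0.203128
N(d₁) = 0.771013,  N(d₂) = 0.419517,  e^(−rT) = 0.948167
E₀ = V₀·N(d₁) − D·e^(−rT)·N(d₂)
   = 365.9627·0.771013 − 299.1557·0.948167·0.419517 = 163.166216
B₀ = V₀ − E₀ = 365.9627 − 163.166216 = 202.796484

E0=163.1662 B0=202.7965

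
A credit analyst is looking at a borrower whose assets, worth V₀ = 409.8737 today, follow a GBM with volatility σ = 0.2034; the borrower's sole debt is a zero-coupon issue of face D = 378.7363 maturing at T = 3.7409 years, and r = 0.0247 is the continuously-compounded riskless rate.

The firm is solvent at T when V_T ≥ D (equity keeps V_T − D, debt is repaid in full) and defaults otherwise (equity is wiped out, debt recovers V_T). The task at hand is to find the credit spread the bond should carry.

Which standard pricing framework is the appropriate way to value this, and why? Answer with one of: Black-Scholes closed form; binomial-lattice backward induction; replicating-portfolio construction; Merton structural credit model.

Key observation: assets follow a GBM and default happens iff V_T < 378.7363; valuing claims on that split (equity as a call, risky debt as the residual) is the structural model's definition.

framework: Merton structural credit model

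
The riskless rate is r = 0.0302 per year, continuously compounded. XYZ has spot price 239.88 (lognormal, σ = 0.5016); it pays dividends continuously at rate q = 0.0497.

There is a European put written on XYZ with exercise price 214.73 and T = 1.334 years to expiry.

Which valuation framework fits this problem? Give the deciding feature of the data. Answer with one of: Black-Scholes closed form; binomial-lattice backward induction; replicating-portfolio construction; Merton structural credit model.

framework: Black-Scholes closed form

Key observation: everything needed for the exact continuous-time valuation of the European put on XYZ (strike 214.73) is given, and no feature rules the closed form out.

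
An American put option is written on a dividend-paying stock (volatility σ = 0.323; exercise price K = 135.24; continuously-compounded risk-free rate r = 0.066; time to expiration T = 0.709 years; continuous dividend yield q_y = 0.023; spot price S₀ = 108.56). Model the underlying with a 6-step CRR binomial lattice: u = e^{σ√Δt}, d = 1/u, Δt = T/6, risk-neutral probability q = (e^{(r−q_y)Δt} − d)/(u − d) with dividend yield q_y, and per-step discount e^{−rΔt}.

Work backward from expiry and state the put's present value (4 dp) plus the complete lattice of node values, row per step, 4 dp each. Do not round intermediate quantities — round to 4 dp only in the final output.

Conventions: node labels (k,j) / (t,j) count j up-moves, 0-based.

Δt=0.11817  u=1.11743  d=0.89491  q=0.49516  discount=0.99223
step 6 (expiry): payoffs max(K−S,0) = 79.4771 65.6116 48.2983 26.6800 0.0000 0.0000 0.0000
k=5: (k=5,j=0): S=62.3112, K−S=72.9288, hold=72.0473 ⇒ V=72.9288 exercise | (k=5,j=1): S=77.8050, K−S=57.4350, hold=56.5955 ⇒ V=57.4350 exercise | (k=5,j=2): S=97.1514, K−S=38.0886, hold=37.3017 ⇒ V=38.0886 exercise | (k=5,j=3): S=121.3083, K−S=13.9317, hold=13.3644 ⇒ V=13.9317 exercise | (k=5,j=4): S=151.4719, K−S=0.0000, hold=0.0000 ⇒ V=0.0000 continue | (k=5,j=5): S=189.1358, K−S=0.0000, hold=0.0000 ⇒ V=0.0000 continue
k=4: (k=4,j=0): S=69.6284, K−S=65.6116, hold=64.7499 ⇒ V=65.6116 exercise | (k=4,j=1): S=86.9417, K−S=48.2983, hold=47.4836 ⇒ V=48.2983 exercise | (k=4,j=2): S=108.5600, K−S=26.6800, hold=25.9240 ⇒ V=26.6800 exercise | (k=4,j=3): S=135.5537, K−S=0.0000, hold=6.9786 ⇒ V=6.9786 continue | (k=4,j=4): S=169.2595, K−S=0.0000, hold=0.0000 ⇒ V=0.0000 continue
k=3: (k=3,j=0): S=77.8050, K−S=57.4350, hold=56.5955 ⇒ V=57.4350 exercise | (k=3,j=1): S=97.1514, K−S=38.0886, hold=37.3017 ⇒ V=38.0886 exercise | (k=3,j=2): S=121.3083, K−S=13.9317, hold=16.7931 ⇒ V=16.7931 continue | (k=3,j=3): S=151.4719, K−S=0.0000, hold=3.4957 ⇒ V=3.4957 continue
k=2: (k=2,j=0): S=86.9417, K−S=48.2983, hold=47.4836 ⇒ V=48.2983 exercise | (k=2,j=1): S=108.5600, K−S=26.6800, hold=27.3299 ⇒ V=27.3299 continue | (k=2,j=2): S=135.5537, K−S=0.0000, hold=10.1294 ⇒ V=10.1294 continue
k=1: (k=1,j=0): S=97.1514, K−S=38.0886, hold=37.6210 ⇒ V=38.0886 exercise | (k=1,j=1): S=121.3083, K−S=13.9317, hold=18.6667 ⇒ V=18.6667 continue
k=0: (k=0,j=0): S=108.5600, K−S=26.6800, hold=28.2504 ⇒ V=28.2504 continue

price = 28.2504
tree:
28.2504
38.0886 18.6667
48.2983 27.3299 10.1294
57.4350 38.0886 16.7931 3.4957
65.6116 48.2983 26.6800 6.9786 0.0000
72.9288 57.4350 38.0886 13.9317 0.0000 0.0000
79.4771 65.6116 48.2983 26.6800 0.0000 0.0000 0.0000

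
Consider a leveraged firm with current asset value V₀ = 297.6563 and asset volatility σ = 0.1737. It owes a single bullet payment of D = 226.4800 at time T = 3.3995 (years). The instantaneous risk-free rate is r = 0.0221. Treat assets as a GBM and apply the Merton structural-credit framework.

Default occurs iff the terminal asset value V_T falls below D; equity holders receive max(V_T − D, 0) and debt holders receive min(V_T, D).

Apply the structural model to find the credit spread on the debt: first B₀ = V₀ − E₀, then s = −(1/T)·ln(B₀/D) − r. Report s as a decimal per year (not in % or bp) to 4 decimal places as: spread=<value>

spread=0.0079

Apply the equity-as-call identities (strike 226.4800, horizon 3.3995 years):
d₁ = [ln(V₀/D) + (r + σ²/2)T] / (σ√T)
   = [ln(297.6563/226.4800) + (0.0221 + 0.5·0.1737²)·3.3995] / (0.1737·√3.3995)
   = [0.273283 + 0.126413] / 0.320263 = 1.248023
d₂ = d₁ − σ√T = 1.248023 − 0.320263 = 0.927760
N(d₁) = 0.893989,  N(d₂) = 0.823234,  e^(−rT) = 0.927624
E₀ = V₀·N(d₁) − D·e^(−rT)·N(d₂)
   = 297.6563·0.893989 − 226.4800·0.927624·0.823234 = 93.149603
B₀ = V₀ − E₀ = 297.6563 − 93.149603 = 204.506697
spread = −(1/T)·ln(B₀/D) − r = −(1/3.3995)·ln(204.506697/226.4800) − 0.0221 = 0.00792086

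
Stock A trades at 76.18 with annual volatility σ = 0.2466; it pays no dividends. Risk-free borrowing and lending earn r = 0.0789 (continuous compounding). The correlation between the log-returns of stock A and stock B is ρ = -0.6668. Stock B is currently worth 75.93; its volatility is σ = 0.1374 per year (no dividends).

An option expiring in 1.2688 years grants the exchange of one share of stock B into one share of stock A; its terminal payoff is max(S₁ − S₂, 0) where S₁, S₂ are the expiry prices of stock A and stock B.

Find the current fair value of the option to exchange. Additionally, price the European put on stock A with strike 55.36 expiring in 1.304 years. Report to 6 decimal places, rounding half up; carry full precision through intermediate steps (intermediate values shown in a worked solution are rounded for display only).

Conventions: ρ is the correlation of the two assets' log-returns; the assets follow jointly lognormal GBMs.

exchange price = 12.123578
price(stock A put K=55.36) = 0.506549

σ_eff = √(σ₁² + σ₂² − 2ρσ₁σ₂) = √(0.2466² + 0.1374² − 2·-0.6668·0.2466·0.1374) = 0.353379
d₁ = (ln(S₁/S₂) + (q₂ − q₁ + σ_eff²/2)T) / (σ_eff√T) = (ln(76.18/75.93) + (0.0 − 0.0 + 0.062438)·1.2688) / 0.398049 = 0.207283
d₂ = d₁ − σ_eff√T = 0.207283 − 0.398049 = -0.190767
N(d₁) = 0.582105,  N(d₂) = 0.424354
V = S₁·e^{−q₁T}·N(d₁) − S₂·e^{−q₂T}·N(d₂) = 44.344793 − 32.221215 = 12.123578
[vanilla: stock A put K=55.36]
σ√T = 0.2466·√1.304 = 0.281599
d₁ = (ln(S/K) + (r+σ²/2)T) / (σ√T) = (ln(76.18/55.36) + (0.0789+0.2466²/2)·1.304) / 0.281599 = (0.319242 + 0.142535) / 0.281599 = 1.639834
d₂ = d₁ − σ√T = 1.639834 − 0.281599 = 1.358234
e^{−rT} = 0.902230
N(−d₁) = 0.050520,  N(−d₂) = 0.087195
price = K·e^{−rT}·N(−d₂) − S·N(−d₁) = 4.355152 − 3.848603 = 0.506549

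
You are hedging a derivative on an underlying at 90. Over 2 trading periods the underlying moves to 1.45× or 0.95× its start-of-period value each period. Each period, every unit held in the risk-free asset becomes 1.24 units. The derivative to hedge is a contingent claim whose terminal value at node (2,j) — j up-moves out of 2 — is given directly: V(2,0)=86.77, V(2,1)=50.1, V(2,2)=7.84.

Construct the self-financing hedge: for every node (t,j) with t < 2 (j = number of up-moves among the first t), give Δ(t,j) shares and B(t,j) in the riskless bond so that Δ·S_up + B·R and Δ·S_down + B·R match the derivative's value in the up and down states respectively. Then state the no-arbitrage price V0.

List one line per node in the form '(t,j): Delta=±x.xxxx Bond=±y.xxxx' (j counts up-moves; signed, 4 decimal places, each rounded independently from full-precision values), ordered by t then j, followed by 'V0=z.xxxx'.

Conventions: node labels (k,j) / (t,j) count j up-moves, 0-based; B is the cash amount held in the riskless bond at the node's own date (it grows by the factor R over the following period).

Since d<R<u, set p* = (R−d)/(u−d) = 0.5800; price each node as the discounted p*-expectation of its children.
Expiry values: V(2,0)=86.7700, V(2,1)=50.1000, V(2,2)=7.8400
Node (1,0) S=85.5000: V=(p*·50.1000+(1−p*)·86.7700)/1.24=52.8237; Δ=(50.1000−86.7700)/(123.9750−81.2250)=-0.8578; B=V−Δ·S=126.1637
Node (1,1) S=130.5000: V=(p*·7.8400+(1−p*)·50.1000)/1.24=20.6365; Δ=(7.8400−50.1000)/(189.2250−123.9750)=-0.6477; B=V−Δ·S=105.1565
Node (0,0) S=90.0000: V=(p*·20.6365+(1−p*)·52.8237)/1.24=27.5444; Δ=(20.6365−52.8237)/(130.5000−85.5000)=-0.7153; B=V−Δ·S=91.9190
Verification: the root portfolio costs Δ(0,0)·S0 + B(0,0) = 27.5444, matching V0.

(0,0): Delta=-0.7153 Bond=91.9190
(1,0): Delta=-0.8578 Bond=126.1637
(1,1): Delta=-0.6477 Bond=105.1565
V0=27.5444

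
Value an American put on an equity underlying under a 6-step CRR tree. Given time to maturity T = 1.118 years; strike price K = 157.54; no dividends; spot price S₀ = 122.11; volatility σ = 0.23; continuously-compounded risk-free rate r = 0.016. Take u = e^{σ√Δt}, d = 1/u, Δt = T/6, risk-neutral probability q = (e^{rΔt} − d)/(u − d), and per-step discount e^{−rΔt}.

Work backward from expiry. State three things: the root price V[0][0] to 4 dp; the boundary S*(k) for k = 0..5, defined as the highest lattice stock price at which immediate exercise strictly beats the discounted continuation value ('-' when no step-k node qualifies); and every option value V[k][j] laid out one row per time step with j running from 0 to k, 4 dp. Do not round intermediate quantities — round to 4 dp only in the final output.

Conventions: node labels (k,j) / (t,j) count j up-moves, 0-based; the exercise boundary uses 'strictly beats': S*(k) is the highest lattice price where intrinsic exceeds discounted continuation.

Δt=0.18633, u=1.10438, d=0.90549, q=0.49021, disc=e^(-rΔt)=0.99702
k=6 terminal: V=max(K-S,0) → 90.2355 75.4520 57.4212 35.4300 8.6084 0.0000 0.0000
k=5: j=0 S=74.3296 intr=83.2104 cont=82.7414 V=83.2104[EX]; j=1 S=90.6562 intr=66.8838 cont=66.4148 V=66.8838[EX]; j=2 S=110.5690 intr=46.9710 cont=46.5020 V=46.9710[EX]; j=3 S=134.8556 intr=22.6844 cont=22.2154 V=22.6844[EX]; j=4 S=164.4769 intr=0.0000 cont=4.3754 V=4.3754[hold]; j=5 S=200.6045 intr=0.0000 cont=0.0000 V=0.0000[hold]  S*(5)=134.8556
k=4: j=0 S=82.0880 intr=75.4520 cont=74.9830 V=75.4520[EX]; j=1 S=100.1188 intr=57.4212 cont=56.9523 V=57.4212[EX]; j=2 S=122.1100 intr=35.4300 cont=34.9610 V=35.4300[EX]; j=3 S=148.9316 intr=8.6084 cont=13.6683 V=13.6683[hold]; j=4 S=181.6447 intr=0.0000 cont=2.2239 V=2.2239[hold]  S*(4)=122.1100
k=3: j=0 S=90.6562 intr=66.8838 cont=66.4148 V=66.8838[EX]; j=1 S=110.5690 intr=46.9710 cont=46.5020 V=46.9710[EX]; j=2 S=134.8556 intr=22.6844 cont=24.6884 V=24.6884[hold]; j=3 S=164.4769 intr=0.0000 cont=8.0341 V=8.0341[hold]  S*(3)=110.5690
k=2: j=0 S=100.1188 intr=57.4212 cont=56.9523 V=57.4212[EX]; j=1 S=122.1100 intr=35.4300 cont=35.9405 V=35.9405[hold]; j=2 S=148.9316 intr=8.6084 cont=16.4751 V=16.4751[hold]  S*(2)=100.1188
k=1: j=0 S=110.5690 intr=46.9710 cont=46.7515 V=46.9710[EX]; j=1 S=134.8556 intr=22.6844 cont=26.3197 V=26.3197[hold]  S*(1)=110.5690
k=0: j=0 S=122.1100 intr=35.4300 cont=36.7378 V=36.7378[hold]  S*(0)=-

price = 36.7378
boundary = - 110.5690 100.1188 110.5690 122.1100 134.8556
tree:
36.7378
46.9710 26.3197
57.4212 35.9405 16.4751
66.8838 46.9710 24.6884 8.0341
75.4520 57.4212 35.4300 13.6683 2.2239
83.2104 66.8838 46.9710 22.6844 4.3754 0.0000
90.2355 75.4520 57.4212 35.4300 8.6084 0.0000 0.0000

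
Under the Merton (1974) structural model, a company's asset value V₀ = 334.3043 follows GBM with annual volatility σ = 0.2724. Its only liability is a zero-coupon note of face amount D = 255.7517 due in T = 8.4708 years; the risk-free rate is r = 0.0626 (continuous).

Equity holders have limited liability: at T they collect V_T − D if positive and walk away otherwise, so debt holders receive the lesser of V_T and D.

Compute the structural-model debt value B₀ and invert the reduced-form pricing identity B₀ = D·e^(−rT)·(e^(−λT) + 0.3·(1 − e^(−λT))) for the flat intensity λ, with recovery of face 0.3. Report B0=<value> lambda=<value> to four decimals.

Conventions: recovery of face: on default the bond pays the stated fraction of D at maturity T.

B0=136.5787 lambda=0.0167

Apply the equity-as-call identities (strike 255.7517, horizon 8.4708 years):
d₁ = [ln(V₀/D) + (r + σ²/2)T] / (σ√T)
   = [ln(334.3043/255.7517) + (0.0626 + 0.5·0.2724²)·8.4708] / (0.2724·√8.4708)
   = [0.267845 + 0.844546] / 0.792810 = 1.403098
d₂ = d₁ − σ√T = 1.403098 − 0.792810 = 0.610288
N(d₁) = 0.919706,  N(d₂) = 0.729164,  e^(−rT) = 0.588445
E₀ = V₀·N(d₁) − D·e^(−rT)·N(d₂)
   = 334.3043·0.919706 − 255.7517·0.588445·0.729164 = 197.725584
B₀ = V₀ − E₀ = 334.3043 − 197.725584 = 136.578716
e^(−λT) = (B₀·e^(rT)/D − 0.3)/(1 − 0.3) = (136.5787·1.699395/255.7517 − 0.3)/0.7 = 0.86789311
λ = −ln(0.86789311)/8.4708 = 0.016726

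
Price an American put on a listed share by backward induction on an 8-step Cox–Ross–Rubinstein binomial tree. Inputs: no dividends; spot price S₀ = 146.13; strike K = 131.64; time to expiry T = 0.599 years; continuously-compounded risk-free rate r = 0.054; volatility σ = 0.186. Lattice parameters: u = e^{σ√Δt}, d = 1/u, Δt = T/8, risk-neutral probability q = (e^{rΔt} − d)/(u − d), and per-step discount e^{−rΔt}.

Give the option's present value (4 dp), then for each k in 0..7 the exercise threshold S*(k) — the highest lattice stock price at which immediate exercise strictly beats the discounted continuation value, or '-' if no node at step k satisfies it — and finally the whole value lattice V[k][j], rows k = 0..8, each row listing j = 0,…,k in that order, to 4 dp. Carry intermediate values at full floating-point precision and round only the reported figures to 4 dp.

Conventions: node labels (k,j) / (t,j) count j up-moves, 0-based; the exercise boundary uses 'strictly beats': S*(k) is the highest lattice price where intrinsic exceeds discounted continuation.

Δt=0.07487, u=1.05221, d=0.95038, q=0.52706, disc=e^(-rΔt)=0.99596
k=8 terminal: V=max(K-S,0) → 34.3855 23.9645 12.4268 0.0000 0.0000 0.0000 0.0000 0.0000 0.0000
k=7: j=0 S=102.3324 intr=29.3076 cont=28.7764 V=29.3076[EX]; j=1 S=113.2976 intr=18.3424 cont=17.8112 V=18.3424[EX]; j=2 S=125.4377 intr=6.2023 cont=5.8534 V=6.2023[EX]; j=3 S=138.8787 intr=0.0000 cont=0.0000 V=0.0000[hold]; j=4 S=153.7599 intr=0.0000 cont=0.0000 V=0.0000[hold]; j=5 S=170.2357 intr=0.0000 cont=0.0000 V=0.0000[hold]; j=6 S=188.4769 intr=0.0000 cont=0.0000 V=0.0000[hold]; j=7 S=208.6727 intr=0.0000 cont=0.0000 V=0.0000[hold]  S*(7)=125.4377
k=6: j=0 S=107.6755 intr=23.9645 cont=23.4333 V=23.9645[EX]; j=1 S=119.2132 intr=12.4268 cont=11.8956 V=12.4268[EX]; j=2 S=131.9872 intr=0.0000 cont=2.9214 V=2.9214[hold]; j=3 S=146.1300 intr=0.0000 cont=0.0000 V=0.0000[hold]; j=4 S=161.7882 intr=0.0000 cont=0.0000 V=0.0000[hold]; j=5 S=179.1242 intr=0.0000 cont=0.0000 V=0.0000[hold]; j=6 S=198.3178 intr=0.0000 cont=0.0000 V=0.0000[hold]  S*(6)=119.2132
k=5: j=0 S=113.2976 intr=18.3424 cont=17.8112 V=18.3424[EX]; j=1 S=125.4377 intr=6.2023 cont=7.3869 V=7.3869[hold]; j=2 S=138.8787 intr=0.0000 cont=1.3761 V=1.3761[hold]; j=3 S=153.7599 intr=0.0000 cont=0.0000 V=0.0000[hold]; j=4 S=170.2357 intr=0.0000 cont=0.0000 V=0.0000[hold]; j=5 S=188.4769 intr=0.0000 cont=0.0000 V=0.0000[hold]  S*(5)=113.2976
k=4: j=0 S=119.2132 intr=12.4268 cont=12.5175 V=12.5175[hold]; j=1 S=131.9872 intr=0.0000 cont=4.2018 V=4.2018[hold]; j=2 S=146.1300 intr=0.0000 cont=0.6482 V=0.6482[hold]; j=3 S=161.7882 intr=0.0000 cont=0.0000 V=0.0000[hold]; j=4 S=179.1242 intr=0.0000 cont=0.0000 V=0.0000[hold]  S*(4)=-
k=3: j=0 S=125.4377 intr=6.2023 cont=8.1018 V=8.1018[hold]; j=1 S=138.8787 intr=0.0000 cont=2.3194 V=2.3194[hold]; j=2 S=153.7599 intr=0.0000 cont=0.3053 V=0.3053[hold]; j=3 S=170.2357 intr=0.0000 cont=0.0000 V=0.0000[hold]  S*(3)=-
k=2: j=0 S=131.9872 intr=0.0000 cont=5.0337 V=5.0337[hold]; j=1 S=146.1300 intr=0.0000 cont=1.2528 V=1.2528[hold]; j=2 S=161.7882 intr=0.0000 cont=0.1438 V=0.1438[hold]  S*(2)=-
k=1: j=0 S=138.8787 intr=0.0000 cont=3.0287 V=3.0287[hold]; j=1 S=153.7599 intr=0.0000 cont=0.6656 V=0.6656[hold]  S*(1)=-
k=0: j=0 S=146.1300 intr=0.0000 cont=1.7760 V=1.7760[hold]  S*(0)=-

price = 1.7760
boundary = - - - - - 113.2976 119.2132 125.4377
tree:
1.7760
3.0287 0.6656
5.0337 1.2528 0.1438
8.1018 2.3194 0.3053 0.0000
12.5175 4.2018 0.6482 0.0000 0.0000
18.3424 7.3869 1.3761 0.0000 0.0000 0.0000
23.9645 12.4268 2.9214 0.0000 0.0000 0.0000 0.0000
29.3076 18.3424 6.2023 0.0000 0.0000 0.0000 0.0000 0.0000
34.3855 23.9645 12.4268 0.0000 0.0000 0.0000 0.0000 0.0000 0.0000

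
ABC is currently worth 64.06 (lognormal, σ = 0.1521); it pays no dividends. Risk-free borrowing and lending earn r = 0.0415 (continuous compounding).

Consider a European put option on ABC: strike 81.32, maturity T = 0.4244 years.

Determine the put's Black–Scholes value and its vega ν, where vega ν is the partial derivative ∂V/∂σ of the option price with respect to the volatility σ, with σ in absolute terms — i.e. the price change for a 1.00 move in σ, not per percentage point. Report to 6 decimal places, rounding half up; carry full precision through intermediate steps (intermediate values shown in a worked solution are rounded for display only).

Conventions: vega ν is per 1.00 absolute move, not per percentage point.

σ√T = 0.1521·√0.4244 = 0.099087
d₁ = (ln(S/K) + (r+σ²/2)T) / (σ√T) = (ln(64.06/81.32) + (0.0415+0.1521²/2)·0.4244) / 0.099087 = (-0.238572 + 0.022522) / 0.099087 = -2.180407
d₂ = d₁ − σ√T = -2.180407 − 0.099087 = -2.279494
e^{−rT} = 0.982542
N(−d₁) = 0.985386,  N(−d₂) = 0.988681
Put price V = K·e^{−rT}·N(−d₂) − S·N(−d₁) = 78.995903 − 63.123850 = 15.872053
φ(d₁) = (1/√(2π))·e^{−d₁²/2} = 0.037030
ν = S·φ(d₁)·√T = 1.545356

price = 15.872053
ν = 1.545356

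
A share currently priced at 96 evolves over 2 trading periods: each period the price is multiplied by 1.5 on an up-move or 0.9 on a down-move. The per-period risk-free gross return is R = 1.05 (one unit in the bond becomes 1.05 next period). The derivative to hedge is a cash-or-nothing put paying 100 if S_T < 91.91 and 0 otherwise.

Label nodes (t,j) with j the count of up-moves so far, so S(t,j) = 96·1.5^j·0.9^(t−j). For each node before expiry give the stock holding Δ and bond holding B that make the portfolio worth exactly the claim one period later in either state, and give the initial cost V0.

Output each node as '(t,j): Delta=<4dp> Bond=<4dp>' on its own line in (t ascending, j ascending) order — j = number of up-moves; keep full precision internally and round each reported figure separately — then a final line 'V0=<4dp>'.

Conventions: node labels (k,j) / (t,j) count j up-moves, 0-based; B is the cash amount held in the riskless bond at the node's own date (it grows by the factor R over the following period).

Risk-neutral probability p* = (R−d)/(u−d) = (1.05−0.9)/(1.5−0.9) = 0.2500.
Payoffs at expiry: V(2,0)=100.0000, V(2,1)=0.0000, V(2,2)=0.0000
Node (1,0) S=86.4000: V=(p*·0.0000+(1−p*)·100.0000)/1.05=71.4286; Δ=(0.0000−100.0000)/(129.6000−77.7600)=-1.9290; B=V−Δ·S=238.0952
Node (1,1) S=144.0000: V=(p*·0.0000+(1−p*)·0.0000)/1.05=0.0000; Δ=(0.0000−0.0000)/(216.0000−129.6000)=0.0000; B=V−Δ·S=0.0000
Node (0,0) S=96.0000: V=(p*·0.0000+(1−p*)·71.4286)/1.05=51.0204; Δ=(0.0000−71.4286)/(144.0000−86.4000)=-1.2401; B=V−Δ·S=170.0680
Sanity check at the root: Δ(0,0)·S0 + B(0,0) reproduces V0 = 51.0204.

(0,0): Delta=-1.2401 Bond=170.0680
(1,0): Delta=-1.9290 Bond=238.0952
(1,1): Delta=0.0000 Bond=0.0000
V0=51.0204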